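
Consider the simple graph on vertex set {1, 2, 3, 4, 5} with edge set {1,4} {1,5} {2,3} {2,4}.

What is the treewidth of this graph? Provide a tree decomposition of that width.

Treewidth 1.
Bags: B1 = {2, 3}  B2 = {2, 4}  B3 = {1, 4}  B4 = {1, 5}
Tree: B1–B2, B2–B3, B3–B4

Every bag has size at most 2, so the width is 2 − 1 = 1 and tw(G) ≤ 1. Since G has at least one edge (e.g. 3–2), it is not an edgeless graph, so tw(G) ≥ 1. Therefore the treewidth is 1.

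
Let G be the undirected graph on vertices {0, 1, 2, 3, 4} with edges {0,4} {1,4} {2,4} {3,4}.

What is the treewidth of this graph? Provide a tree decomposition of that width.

Treewidth 1.
One optimal decomposition is:
Bags: B1 = {1, 4}  B2 = {3, 4}  B3 = {0, 4}  B4 = {2, 4}
Tree: B1–B2, B2–B3, B2–B4

Each bag holds 2 vertices, so the decomposition has width 1, which upper-bounds the treewidth. Since G has at least one edge (e.g. 4–1), it is not an edgeless graph, so tw(G) ≥ 1. The upper and lower bounds meet at 1, so that is the treewidth.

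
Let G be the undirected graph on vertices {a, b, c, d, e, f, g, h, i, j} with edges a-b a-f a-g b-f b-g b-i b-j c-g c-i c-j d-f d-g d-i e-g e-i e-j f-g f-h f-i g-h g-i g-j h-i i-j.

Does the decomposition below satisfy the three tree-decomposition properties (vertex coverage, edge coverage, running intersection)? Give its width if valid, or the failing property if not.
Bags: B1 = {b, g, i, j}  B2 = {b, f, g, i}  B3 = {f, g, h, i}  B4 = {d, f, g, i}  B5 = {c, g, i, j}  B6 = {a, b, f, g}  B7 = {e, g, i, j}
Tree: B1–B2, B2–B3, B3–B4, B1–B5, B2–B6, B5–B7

Checking the three conditions: (i) the bags cover all of {a, b, c, d, e, f, g, h, i, j}; (ii) for each edge, some bag contains both endpoints; (iii) the bags containing any fixed vertex form a subtree. All hold, so the decomposition is valid with width 4 − 1 = 3.

Yes; width 3.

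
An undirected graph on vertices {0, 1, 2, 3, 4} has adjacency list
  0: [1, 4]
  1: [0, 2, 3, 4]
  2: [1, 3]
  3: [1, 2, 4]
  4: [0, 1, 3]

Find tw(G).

A width-2 tree decomposition is:
Bags: B1 = {1, 3, 4}  B2 = {1, 2, 3}  B3 = {0, 1, 4}
Tree: B1–B2, B1–B3
The largest bag has 3 vertices, giving width 2; this decomposition certifies tw(G) ≤ 2. Conversely, {0, 1, 4} is a clique of size 3, and the vertices of any clique must share a bag in every tree decomposition; so some bag has ≥ 3 vertices and tw(G) ≥ 2. Hence tw(G) = 2 exactly.

2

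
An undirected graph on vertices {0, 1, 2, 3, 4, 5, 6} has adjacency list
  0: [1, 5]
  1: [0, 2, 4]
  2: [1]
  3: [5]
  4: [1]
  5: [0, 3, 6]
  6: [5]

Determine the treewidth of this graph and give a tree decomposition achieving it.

Each bag holds 2 vertices, so the decomposition has width 1, which upper-bounds the treewidth. Since G has at least one edge (e.g. 1–0), it is not an edgeless graph, so tw(G) ≥ 1. Hence tw(G) = 1 exactly.

Treewidth 1.
One such decomposition:
Bags: B1 = {0, 1}  B2 = {1, 4}  B3 = {1, 2}  B4 = {0, 5}  B5 = {5, 6}  B6 = {3, 5}
Tree: B1–B2, B2–B3, B1–B4, B4–B5, B5–B6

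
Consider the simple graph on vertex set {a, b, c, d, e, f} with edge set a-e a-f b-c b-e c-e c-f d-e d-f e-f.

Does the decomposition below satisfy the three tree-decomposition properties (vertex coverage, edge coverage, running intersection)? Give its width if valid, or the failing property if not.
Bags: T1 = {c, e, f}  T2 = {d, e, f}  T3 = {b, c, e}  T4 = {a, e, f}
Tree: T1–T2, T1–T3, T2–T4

Yes; width 2.

Every vertex of G appears in some bag (union = {a, b, c, d, e, f}); every edge is covered by a bag; and for each vertex v the set of bags containing v is connected in the bag tree. The decomposition is therefore valid. The largest bag has 3 vertices, so the width is 2.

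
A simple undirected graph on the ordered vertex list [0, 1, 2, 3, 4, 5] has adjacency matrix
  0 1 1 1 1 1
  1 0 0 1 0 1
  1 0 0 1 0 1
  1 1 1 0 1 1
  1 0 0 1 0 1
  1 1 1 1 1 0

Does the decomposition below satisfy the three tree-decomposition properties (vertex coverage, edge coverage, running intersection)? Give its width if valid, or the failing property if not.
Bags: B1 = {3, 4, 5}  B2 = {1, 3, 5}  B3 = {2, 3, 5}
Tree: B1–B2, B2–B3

No — vertex 0 appears in no bag.

A tree decomposition must satisfy three properties: every vertex lies in some bag; for every edge, both endpoints lie together in some bag; and for every vertex, the bags containing it form a connected subtree. Here vertex 0 appears in no bag, so the decomposition is invalid.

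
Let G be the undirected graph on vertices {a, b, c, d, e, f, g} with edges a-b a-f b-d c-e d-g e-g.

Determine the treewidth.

1

A width-1 tree decomposition is:
Bags: B1 = {c, e}  B2 = {e, g}  B3 = {d, g}  B4 = {b, d}  B5 = {a, b}  B6 = {a, f}
Tree: B1–B2, B2–B3, B3–B4, B4–B5, B5–B6
Each bag holds 2 vertices, so the decomposition has width 1, which upper-bounds the treewidth. Since G has at least one edge (e.g. c–e), it is not an edgeless graph, so tw(G) ≥ 1. Combining the bounds, tw(G) = 1.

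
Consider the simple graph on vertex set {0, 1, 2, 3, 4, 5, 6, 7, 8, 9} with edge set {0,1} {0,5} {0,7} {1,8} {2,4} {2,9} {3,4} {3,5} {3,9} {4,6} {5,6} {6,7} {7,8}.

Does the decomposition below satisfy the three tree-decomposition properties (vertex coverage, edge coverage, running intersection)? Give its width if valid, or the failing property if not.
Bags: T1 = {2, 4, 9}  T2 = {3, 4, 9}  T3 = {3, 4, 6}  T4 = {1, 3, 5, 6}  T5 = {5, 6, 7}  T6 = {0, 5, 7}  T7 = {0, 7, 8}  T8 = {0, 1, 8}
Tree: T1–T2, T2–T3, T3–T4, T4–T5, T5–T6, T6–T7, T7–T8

A tree decomposition must satisfy three properties: every vertex lies in some bag; for every edge, both endpoints lie together in some bag; and for every vertex, the bags containing it form a connected subtree. Here bags containing vertex 1 are not connected in the tree, so the decomposition is invalid.

No — bags containing vertex 1 are not connected in the tree.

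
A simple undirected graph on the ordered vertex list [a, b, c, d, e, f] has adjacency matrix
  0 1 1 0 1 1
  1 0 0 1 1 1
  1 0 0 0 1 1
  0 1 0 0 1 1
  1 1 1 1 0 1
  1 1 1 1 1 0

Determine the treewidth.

A width-3 tree decomposition is:
Bags: B1 = {a, c, e, f}  B2 = {a, b, e, f}  B3 = {b, d, e, f}
Tree: B1–B2, B2–B3
Each bag holds 4 vertices, so the decomposition has width 3, which upper-bounds the treewidth. For the lower bound, the 4 vertices {b, d, e, f} are pairwise adjacent, and any tree decomposition puts a clique entirely inside one bag — forcing width ≥ 3. Therefore the treewidth is 3.

3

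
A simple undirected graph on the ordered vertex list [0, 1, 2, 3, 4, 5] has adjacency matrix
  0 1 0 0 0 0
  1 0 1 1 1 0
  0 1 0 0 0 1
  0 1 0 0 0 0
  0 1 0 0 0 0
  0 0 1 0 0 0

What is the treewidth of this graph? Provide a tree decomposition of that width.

The largest bag has 2 vertices, giving width 1; this decomposition certifies tw(G) ≤ 1. Any graph with an edge has treewidth ≥ 1, and G has the edge 1–0. The upper and lower bounds meet at 1, so that is the treewidth.

Treewidth 1.
One optimal decomposition is:
Bags: B1 = {0, 1}  B2 = {1, 4}  B3 = {1, 2}  B4 = {1, 3}  B5 = {2, 5}
Tree: B1–B2, B2–B3, B2–B4, B3–B5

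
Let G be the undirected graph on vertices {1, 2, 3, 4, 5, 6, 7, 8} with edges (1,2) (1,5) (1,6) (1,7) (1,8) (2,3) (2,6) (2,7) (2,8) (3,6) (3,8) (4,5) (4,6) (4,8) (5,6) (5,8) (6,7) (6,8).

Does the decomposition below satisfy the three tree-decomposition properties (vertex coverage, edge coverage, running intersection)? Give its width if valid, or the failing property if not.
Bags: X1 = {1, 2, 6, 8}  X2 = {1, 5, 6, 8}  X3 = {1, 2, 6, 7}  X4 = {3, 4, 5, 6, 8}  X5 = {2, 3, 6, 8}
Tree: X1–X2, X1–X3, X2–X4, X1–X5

A tree decomposition must satisfy three properties: every vertex lies in some bag; for every edge, both endpoints lie together in some bag; and for every vertex, the bags containing it form a connected subtree. Here bags containing vertex 3 are not connected in the tree, so the decomposition is invalid.

No — bags containing vertex 3 are not connected in the tree.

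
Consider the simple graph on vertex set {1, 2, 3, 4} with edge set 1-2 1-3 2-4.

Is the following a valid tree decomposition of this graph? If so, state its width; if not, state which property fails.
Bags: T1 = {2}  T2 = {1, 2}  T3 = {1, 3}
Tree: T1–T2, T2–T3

A tree decomposition must satisfy three properties: every vertex lies in some bag; for every edge, both endpoints lie together in some bag; and for every vertex, the bags containing it form a connected subtree. Here vertex 4 appears in no bag, so the decomposition is invalid.

No — vertex 4 appears in no bag.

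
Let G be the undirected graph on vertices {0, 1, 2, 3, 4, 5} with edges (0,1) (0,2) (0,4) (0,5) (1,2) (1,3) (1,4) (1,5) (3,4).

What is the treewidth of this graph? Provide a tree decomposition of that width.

The largest bag has 3 vertices, giving width 2; this decomposition certifies tw(G) ≤ 2. For the lower bound, the 3 vertices {0, 1, 2} are pairwise adjacent, and any tree decomposition puts a clique entirely inside one bag — forcing width ≥ 2. The upper and lower bounds meet at 2, so that is the treewidth.

Treewidth 2.
Bags: B1 = {0, 1, 4}  B2 = {1, 3, 4}  B3 = {0, 1, 2}  B4 = {0, 1, 5}
Tree: B1–B2, B1–B3, B1–B4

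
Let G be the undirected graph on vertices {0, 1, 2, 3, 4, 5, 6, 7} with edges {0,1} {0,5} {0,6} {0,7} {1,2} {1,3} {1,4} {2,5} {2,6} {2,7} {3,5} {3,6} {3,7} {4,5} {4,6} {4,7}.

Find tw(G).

4

A width-4 tree decomposition is:
Bags: B1 = {1, 4, 5, 6, 7}  B2 = {1, 2, 5, 6, 7}  B3 = {1, 3, 5, 6, 7}  B4 = {0, 1, 5, 6, 7}
Tree: B1–B2, B2–B3, B3–B4
Every bag has size at most 5, so the width is 5 − 1 = 4 and tw(G) ≤ 4. For the lower bound: the 5 vertex sets {4,7}, {2,6}, {3,5}, {1}, {0} are disjoint, each induces a connected subgraph, and every pair is joined by at least one edge of G. Contracting each set to a single vertex therefore yields K_{5} as a minor, and since treewidth is minor-monotone, tw(G) ≥ tw(K_{5}) = 4. The upper and lower bounds meet at 4, so that is the treewidth.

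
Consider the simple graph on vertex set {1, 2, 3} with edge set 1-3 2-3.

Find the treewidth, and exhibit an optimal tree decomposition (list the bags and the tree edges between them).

Treewidth 1.
One such decomposition:
Bags: B1 = {1, 3}  B2 = {2, 3}
Tree: B1–B2

The largest bag has 2 vertices, giving width 1; this decomposition certifies tw(G) ≤ 1. Since G has at least one edge (e.g. 3–1), it is not an edgeless graph, so tw(G) ≥ 1. Hence tw(G) = 1 exactly.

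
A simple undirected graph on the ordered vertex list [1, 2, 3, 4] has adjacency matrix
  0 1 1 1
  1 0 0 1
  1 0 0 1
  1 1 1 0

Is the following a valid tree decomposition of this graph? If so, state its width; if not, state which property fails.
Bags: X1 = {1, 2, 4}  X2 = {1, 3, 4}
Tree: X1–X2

Yes; width 2.

Every vertex of G appears in some bag (union = {1, 2, 3, 4}); every edge is covered by a bag; and for each vertex v the set of bags containing v is connected in the bag tree. The decomposition is therefore valid. The largest bag has 3 vertices, so the width is 2.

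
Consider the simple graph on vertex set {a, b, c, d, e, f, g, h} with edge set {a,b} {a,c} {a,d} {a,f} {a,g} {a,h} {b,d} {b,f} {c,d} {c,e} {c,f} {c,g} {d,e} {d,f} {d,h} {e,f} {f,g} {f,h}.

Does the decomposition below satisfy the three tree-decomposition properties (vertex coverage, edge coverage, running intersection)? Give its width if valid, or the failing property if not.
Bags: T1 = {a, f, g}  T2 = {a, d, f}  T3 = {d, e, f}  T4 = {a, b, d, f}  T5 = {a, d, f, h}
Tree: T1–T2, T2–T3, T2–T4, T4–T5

A tree decomposition must satisfy three properties: every vertex lies in some bag; for every edge, both endpoints lie together in some bag; and for every vertex, the bags containing it form a connected subtree. Here vertex c appears in no bag, so the decomposition is invalid.

No — vertex c appears in no bag.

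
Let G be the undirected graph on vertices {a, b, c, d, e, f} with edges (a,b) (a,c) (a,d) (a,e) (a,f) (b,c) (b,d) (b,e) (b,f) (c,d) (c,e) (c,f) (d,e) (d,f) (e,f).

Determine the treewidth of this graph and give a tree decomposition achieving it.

With just one bag of size 6, the width is 6 − 1 = 5, so tw(G) ≤ 5. For the lower bound, the 6 vertices {a, b, c, d, e, f} are pairwise adjacent, and any tree decomposition puts a clique entirely inside one bag — forcing width ≥ 5. Therefore the treewidth is 5.

Treewidth 5.
One optimal decomposition is:
Bags: B1 = {a, b, c, d, e, f}
Tree: (single bag)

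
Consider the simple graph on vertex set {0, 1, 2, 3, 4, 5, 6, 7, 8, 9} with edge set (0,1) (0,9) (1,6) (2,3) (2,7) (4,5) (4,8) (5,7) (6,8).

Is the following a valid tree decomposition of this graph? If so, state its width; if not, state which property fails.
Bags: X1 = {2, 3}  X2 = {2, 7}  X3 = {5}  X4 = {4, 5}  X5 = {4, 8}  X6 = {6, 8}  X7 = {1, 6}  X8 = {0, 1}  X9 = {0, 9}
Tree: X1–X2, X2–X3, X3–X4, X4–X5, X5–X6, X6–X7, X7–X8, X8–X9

No — edge (7,5) lies in no bag.

A tree decomposition must satisfy three properties: every vertex lies in some bag; for every edge, both endpoints lie together in some bag; and for every vertex, the bags containing it form a connected subtree. Here edge (7,5) lies in no bag, so the decomposition is invalid.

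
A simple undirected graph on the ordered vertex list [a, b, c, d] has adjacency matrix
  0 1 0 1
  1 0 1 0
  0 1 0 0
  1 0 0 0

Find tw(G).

1

A width-1 tree decomposition is:
Bags: B1 = {b, c}  B2 = {a, b}  B3 = {a, d}
Tree: B1–B2, B2–B3
The largest bag has 2 vertices, giving width 1; this decomposition certifies tw(G) ≤ 1. Since G has at least one edge (e.g. c–b), it is not an edgeless graph, so tw(G) ≥ 1. Therefore the treewidth is 1.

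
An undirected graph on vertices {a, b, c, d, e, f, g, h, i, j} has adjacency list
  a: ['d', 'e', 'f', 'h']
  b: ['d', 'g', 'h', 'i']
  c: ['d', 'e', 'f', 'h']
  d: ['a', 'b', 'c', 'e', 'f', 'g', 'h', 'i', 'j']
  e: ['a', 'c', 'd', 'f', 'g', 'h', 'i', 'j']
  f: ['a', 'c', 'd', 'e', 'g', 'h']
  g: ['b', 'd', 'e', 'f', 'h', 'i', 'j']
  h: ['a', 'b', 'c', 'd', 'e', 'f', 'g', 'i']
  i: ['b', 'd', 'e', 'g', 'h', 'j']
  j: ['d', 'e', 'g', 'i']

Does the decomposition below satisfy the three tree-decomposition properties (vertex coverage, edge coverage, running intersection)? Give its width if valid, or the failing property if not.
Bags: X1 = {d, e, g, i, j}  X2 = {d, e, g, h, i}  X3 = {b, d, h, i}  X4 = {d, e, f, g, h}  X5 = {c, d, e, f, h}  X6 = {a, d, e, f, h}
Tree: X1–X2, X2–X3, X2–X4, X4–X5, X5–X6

A tree decomposition must satisfy three properties: every vertex lies in some bag; for every edge, both endpoints lie together in some bag; and for every vertex, the bags containing it form a connected subtree. Here edge (g,b) lies in no bag, so the decomposition is invalid.

No — edge (g,b) lies in no bag.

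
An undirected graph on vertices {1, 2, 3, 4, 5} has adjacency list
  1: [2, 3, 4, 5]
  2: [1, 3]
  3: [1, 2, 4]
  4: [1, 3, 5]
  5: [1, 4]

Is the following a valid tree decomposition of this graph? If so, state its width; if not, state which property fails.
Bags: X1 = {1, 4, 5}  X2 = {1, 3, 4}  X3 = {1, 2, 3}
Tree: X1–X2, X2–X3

Checking the three conditions: (i) the bags cover all of {1, 2, 3, 4, 5}; (ii) for each edge, some bag contains both endpoints; (iii) the bags containing any fixed vertex form a subtree. All hold, so the decomposition is valid with width 3 − 1 = 2.

Yes; width 2.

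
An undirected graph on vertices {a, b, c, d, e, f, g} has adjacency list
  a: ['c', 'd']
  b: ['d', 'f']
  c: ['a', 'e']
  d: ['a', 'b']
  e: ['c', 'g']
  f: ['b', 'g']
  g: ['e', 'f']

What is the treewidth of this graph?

A width-2 tree decomposition is:
Bags: B1 = {a, b, d}  B2 = {a, b, c}  B3 = {b, c, e}  B4 = {b, e, g}  B5 = {b, f, g}
Tree: B1–B2, B2–B3, B3–B4, B4–B5
The largest bag has 3 vertices, giving width 2; this decomposition certifies tw(G) ≤ 2. For the lower bound, G contains the cycle b–d–a–c–e–g–f–b, so G is not a forest; only forests have treewidth ≤ 1, hence tw(G) ≥ 2. Hence tw(G) = 2 exactly.

2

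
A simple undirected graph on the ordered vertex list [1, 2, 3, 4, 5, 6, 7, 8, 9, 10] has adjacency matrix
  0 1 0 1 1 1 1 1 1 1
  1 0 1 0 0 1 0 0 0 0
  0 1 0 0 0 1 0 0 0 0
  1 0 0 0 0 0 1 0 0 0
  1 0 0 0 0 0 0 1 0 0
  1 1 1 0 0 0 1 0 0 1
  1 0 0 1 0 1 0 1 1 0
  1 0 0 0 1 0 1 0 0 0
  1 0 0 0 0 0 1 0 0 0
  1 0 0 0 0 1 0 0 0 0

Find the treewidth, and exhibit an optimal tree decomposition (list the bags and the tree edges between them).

Every bag has size at most 3, so the width is 3 − 1 = 2 and tw(G) ≤ 2. On the other hand G contains the 3-clique {1, 2, 6}. A clique must lie in a single bag of any decomposition, so no decomposition can have width below 2. Therefore the treewidth is 2.

Treewidth 2.
One optimal decomposition is:
Bags: B1 = {1, 4, 7}  B2 = {1, 6, 7}  B3 = {1, 7, 8}  B4 = {1, 2, 6}  B5 = {1, 6, 10}  B6 = {1, 5, 8}  B7 = {1, 7, 9}  B8 = {2, 3, 6}
Tree: B1–B2, B1–B3, B2–B4, B2–B5, B3–B6, B3–B7, B4–B8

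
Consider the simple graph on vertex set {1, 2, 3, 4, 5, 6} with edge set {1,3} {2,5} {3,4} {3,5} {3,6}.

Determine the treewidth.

A width-1 tree decomposition is:
Bags: B1 = {3, 6}  B2 = {3, 5}  B3 = {3, 4}  B4 = {1, 3}  B5 = {2, 5}
Tree: B1–B2, B1–B3, B1–B4, B2–B5
Every bag has size at most 2, so the width is 2 − 1 = 1 and tw(G) ≤ 1. Since G has at least one edge (e.g. 3–6), it is not an edgeless graph, so tw(G) ≥ 1. Therefore the treewidth is 1.

1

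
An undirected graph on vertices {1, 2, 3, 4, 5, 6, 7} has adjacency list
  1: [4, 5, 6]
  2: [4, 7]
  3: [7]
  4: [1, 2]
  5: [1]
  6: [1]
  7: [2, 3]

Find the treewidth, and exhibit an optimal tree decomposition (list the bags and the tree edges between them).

The largest bag has 2 vertices, giving width 1; this decomposition certifies tw(G) ≤ 1. Any graph with an edge has treewidth ≥ 1, and G has the edge 1–4. The upper and lower bounds meet at 1, so that is the treewidth.

Treewidth 1.
One optimal decomposition is:
Bags: B1 = {1, 4}  B2 = {2, 4}  B3 = {1, 5}  B4 = {1, 6}  B5 = {2, 7}  B6 = {3, 7}
Tree: B1–B2, B1–B3, B1–B4, B2–B5, B5–B6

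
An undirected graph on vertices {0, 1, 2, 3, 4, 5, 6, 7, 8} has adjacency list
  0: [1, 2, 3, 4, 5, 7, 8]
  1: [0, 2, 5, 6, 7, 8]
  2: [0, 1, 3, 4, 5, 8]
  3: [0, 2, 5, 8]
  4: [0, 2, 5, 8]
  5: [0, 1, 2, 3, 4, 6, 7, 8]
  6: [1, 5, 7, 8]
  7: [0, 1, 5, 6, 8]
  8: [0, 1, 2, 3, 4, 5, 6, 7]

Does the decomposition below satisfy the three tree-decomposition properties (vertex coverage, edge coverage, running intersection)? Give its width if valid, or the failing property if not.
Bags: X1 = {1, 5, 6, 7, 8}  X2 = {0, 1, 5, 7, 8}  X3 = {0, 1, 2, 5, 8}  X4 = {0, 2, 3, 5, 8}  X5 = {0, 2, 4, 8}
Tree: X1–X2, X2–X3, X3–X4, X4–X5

No — edge (5,4) lies in no bag.

A tree decomposition must satisfy three properties: every vertex lies in some bag; for every edge, both endpoints lie together in some bag; and for every vertex, the bags containing it form a connected subtree. Here edge (5,4) lies in no bag, so the decomposition is invalid.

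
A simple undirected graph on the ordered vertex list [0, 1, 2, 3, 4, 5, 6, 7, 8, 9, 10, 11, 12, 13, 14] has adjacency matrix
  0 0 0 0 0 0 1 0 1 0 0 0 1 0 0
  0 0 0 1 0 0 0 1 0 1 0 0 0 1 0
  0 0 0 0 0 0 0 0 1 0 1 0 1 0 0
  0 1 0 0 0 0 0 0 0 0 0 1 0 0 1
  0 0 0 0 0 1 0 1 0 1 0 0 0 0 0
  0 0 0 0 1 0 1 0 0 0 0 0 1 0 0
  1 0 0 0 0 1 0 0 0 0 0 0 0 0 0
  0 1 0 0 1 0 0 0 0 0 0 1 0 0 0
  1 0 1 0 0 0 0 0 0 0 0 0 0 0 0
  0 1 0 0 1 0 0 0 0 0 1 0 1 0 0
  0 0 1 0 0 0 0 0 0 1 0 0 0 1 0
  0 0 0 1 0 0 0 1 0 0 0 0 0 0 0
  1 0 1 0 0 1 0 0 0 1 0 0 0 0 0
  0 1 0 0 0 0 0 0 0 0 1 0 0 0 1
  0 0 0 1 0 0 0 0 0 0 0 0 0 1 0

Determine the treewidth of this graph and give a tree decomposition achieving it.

Each bag holds 4 vertices, so the decomposition has width 3, which upper-bounds the treewidth. For the lower bound: the 4 vertex sets {0,6,8}, {5}, {12}, {2,4,9,10} are disjoint, each induces a connected subgraph, and every pair is joined by at least one edge of G. Contracting each set to a single vertex therefore yields K_{4} as a minor, and since treewidth is minor-monotone, tw(G) ≥ tw(K_{4}) = 3. Hence tw(G) = 3 exactly.

Treewidth 3.
Bags: B1 = {0, 5, 6, 8}  B2 = {0, 5, 8, 12}  B3 = {2, 5, 8, 12}  B4 = {2, 4, 5, 12}  B5 = {2, 4, 9, 12}  B6 = {2, 4, 9, 10}  B7 = {4, 7, 9, 10}  B8 = {1, 7, 9, 10}  B9 = {1, 7, 10, 13}  B10 = {1, 7, 11, 13}  B11 = {1, 3, 11, 13}  B12 = {3, 11, 13, 14}
Tree: B1–B2, B2–B3, B3–B4, B4–B5, B5–B6, B6–B7, B7–B8, B8–B9, B9–B10, B10–B11, B11–B12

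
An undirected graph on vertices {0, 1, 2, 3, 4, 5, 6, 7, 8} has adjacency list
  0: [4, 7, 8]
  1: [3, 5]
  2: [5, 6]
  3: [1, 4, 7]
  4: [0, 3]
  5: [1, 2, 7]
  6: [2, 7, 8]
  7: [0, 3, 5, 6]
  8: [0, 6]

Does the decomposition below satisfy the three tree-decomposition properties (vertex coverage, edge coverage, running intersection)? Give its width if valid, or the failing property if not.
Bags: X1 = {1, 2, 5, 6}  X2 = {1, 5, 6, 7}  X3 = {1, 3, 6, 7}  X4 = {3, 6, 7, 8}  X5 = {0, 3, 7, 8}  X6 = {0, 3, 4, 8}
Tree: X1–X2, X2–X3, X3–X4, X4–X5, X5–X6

Yes; width 3.

Vertex coverage: the bags together contain {0, 1, 2, 3, 4, 5, 6, 7, 8}, the full vertex set. Edge coverage: each edge of G has both endpoints in at least one bag. Running intersection: for every vertex, the bags containing it form a connected subtree. All three properties hold, so this is a valid tree decomposition of width max|bag| − 1 = 3, and hence tw(G) ≤ 3.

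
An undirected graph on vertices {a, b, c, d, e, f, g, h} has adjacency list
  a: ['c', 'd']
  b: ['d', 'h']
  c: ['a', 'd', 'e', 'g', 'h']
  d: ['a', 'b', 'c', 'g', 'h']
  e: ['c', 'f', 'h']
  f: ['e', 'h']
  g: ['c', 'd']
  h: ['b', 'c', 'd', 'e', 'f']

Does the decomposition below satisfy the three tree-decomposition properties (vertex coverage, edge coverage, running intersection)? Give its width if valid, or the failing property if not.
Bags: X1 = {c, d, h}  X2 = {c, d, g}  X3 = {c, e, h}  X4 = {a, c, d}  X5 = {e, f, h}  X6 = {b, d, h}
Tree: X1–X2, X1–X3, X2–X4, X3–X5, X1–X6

Every vertex of G appears in some bag (union = {a, b, c, d, e, f, g, h}); every edge is covered by a bag; and for each vertex v the set of bags containing v is connected in the bag tree. The decomposition is therefore valid. The largest bag has 3 vertices, so the width is 2.

Yes; width 2.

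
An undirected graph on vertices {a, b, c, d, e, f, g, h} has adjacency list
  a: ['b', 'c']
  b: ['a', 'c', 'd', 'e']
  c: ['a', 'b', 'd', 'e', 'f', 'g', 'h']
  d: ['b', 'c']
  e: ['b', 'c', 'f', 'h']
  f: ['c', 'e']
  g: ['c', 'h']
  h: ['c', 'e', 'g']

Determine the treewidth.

A width-2 tree decomposition is:
Bags: B1 = {b, c, e}  B2 = {c, e, h}  B3 = {a, b, c}  B4 = {b, c, d}  B5 = {c, g, h}  B6 = {c, e, f}
Tree: B1–B2, B1–B3, B1–B4, B2–B5, B1–B6
Each bag holds 3 vertices, so the decomposition has width 2, which upper-bounds the treewidth. On the other hand G contains the 3-clique {c, g, h}. A clique must lie in a single bag of any decomposition, so no decomposition can have width below 2. Hence tw(G) = 2 exactly.

2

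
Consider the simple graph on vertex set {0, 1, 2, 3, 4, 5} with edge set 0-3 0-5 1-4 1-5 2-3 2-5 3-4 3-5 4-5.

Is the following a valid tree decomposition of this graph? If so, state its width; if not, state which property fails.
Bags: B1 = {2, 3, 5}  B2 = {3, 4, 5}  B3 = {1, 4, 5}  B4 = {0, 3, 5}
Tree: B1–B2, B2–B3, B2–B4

Every vertex of G appears in some bag (union = {0, 1, 2, 3, 4, 5}); every edge is covered by a bag; and for each vertex v the set of bags containing v is connected in the bag tree. The decomposition is therefore valid. The largest bag has 3 vertices, so the width is 2.

Yes; width 2.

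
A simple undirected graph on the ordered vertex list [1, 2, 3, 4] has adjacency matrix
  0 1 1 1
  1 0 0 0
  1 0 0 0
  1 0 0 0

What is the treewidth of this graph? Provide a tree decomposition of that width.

Treewidth 1.
One optimal decomposition is:
Bags: B1 = {1, 3}  B2 = {1, 2}  B3 = {1, 4}
Tree: B1–B2, B1–B3

Every bag has size at most 2, so the width is 2 − 1 = 1 and tw(G) ≤ 1. Any graph with an edge has treewidth ≥ 1, and G has the edge 3–1. Hence tw(G) = 1 exactly.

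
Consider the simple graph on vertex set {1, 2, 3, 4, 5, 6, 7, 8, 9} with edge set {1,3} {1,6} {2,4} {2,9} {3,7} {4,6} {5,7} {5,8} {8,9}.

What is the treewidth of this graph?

2

A width-2 tree decomposition is:
Bags: B1 = {1, 4, 6}  B2 = {1, 3, 4}  B3 = {3, 4, 7}  B4 = {4, 5, 7}  B5 = {4, 5, 8}  B6 = {4, 8, 9}  B7 = {2, 4, 9}
Tree: B1–B2, B2–B3, B3–B4, B4–B5, B5–B6, B6–B7
Each bag holds 3 vertices, so the decomposition has width 2, which upper-bounds the treewidth. For the lower bound, G contains the cycle 4–6–1–3–7–5–8–9–2–4, so G is not a forest; only forests have treewidth ≤ 1, hence tw(G) ≥ 2. Therefore the treewidth is 2.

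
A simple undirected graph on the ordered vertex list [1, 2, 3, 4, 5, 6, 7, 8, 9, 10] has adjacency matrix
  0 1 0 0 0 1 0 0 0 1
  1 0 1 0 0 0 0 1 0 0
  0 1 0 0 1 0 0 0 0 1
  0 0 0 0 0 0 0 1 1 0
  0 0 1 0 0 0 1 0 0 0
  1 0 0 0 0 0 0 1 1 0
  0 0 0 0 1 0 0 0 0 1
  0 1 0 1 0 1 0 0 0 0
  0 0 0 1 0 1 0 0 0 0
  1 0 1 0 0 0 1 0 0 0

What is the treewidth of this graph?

A width-2 tree decomposition is:
Bags: B1 = {5, 7, 10}  B2 = {3, 5, 10}  B3 = {1, 3, 10}  B4 = {1, 2, 3}  B5 = {1, 2, 6}  B6 = {2, 6, 8}  B7 = {6, 8, 9}  B8 = {4, 8, 9}
Tree: B1–B2, B2–B3, B3–B4, B4–B5, B5–B6, B6–B7, B7–B8
Each bag holds 3 vertices, so the decomposition has width 2, which upper-bounds the treewidth. For the lower bound, G contains the cycle 7–5–3–10–7, so G is not a forest; only forests have treewidth ≤ 1, hence tw(G) ≥ 2. Combining the bounds, tw(G) = 2.

2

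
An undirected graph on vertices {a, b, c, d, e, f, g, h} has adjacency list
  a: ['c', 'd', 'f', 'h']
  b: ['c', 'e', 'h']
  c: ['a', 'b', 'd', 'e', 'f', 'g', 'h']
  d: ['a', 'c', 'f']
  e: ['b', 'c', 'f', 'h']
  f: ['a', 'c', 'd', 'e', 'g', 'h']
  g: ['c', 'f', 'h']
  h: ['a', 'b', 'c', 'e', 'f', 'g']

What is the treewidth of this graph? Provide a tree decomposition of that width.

Treewidth 3.
One such decomposition:
Bags: B1 = {c, f, g, h}  B2 = {c, e, f, h}  B3 = {a, c, f, h}  B4 = {a, c, d, f}  B5 = {b, c, e, h}
Tree: B1–B2, B2–B3, B3–B4, B2–B5

Every bag has size at most 4, so the width is 4 − 1 = 3 and tw(G) ≤ 3. For the lower bound, the 4 vertices {a, c, d, f} are pairwise adjacent, and any tree decomposition puts a clique entirely inside one bag — forcing width ≥ 3. The upper and lower bounds meet at 3, so that is the treewidth.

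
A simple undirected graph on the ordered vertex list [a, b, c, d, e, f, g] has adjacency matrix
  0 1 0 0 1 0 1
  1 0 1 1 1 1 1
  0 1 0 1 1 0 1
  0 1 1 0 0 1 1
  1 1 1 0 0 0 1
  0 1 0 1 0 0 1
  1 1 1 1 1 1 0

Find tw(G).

A width-3 tree decomposition is:
Bags: B1 = {b, c, d, g}  B2 = {b, c, e, g}  B3 = {a, b, e, g}  B4 = {b, d, f, g}
Tree: B1–B2, B2–B3, B1–B4
The largest bag has 4 vertices, giving width 3; this decomposition certifies tw(G) ≤ 3. On the other hand G contains the 4-clique {b, c, d, g}. A clique must lie in a single bag of any decomposition, so no decomposition can have width below 3. Therefore the treewidth is 3.

3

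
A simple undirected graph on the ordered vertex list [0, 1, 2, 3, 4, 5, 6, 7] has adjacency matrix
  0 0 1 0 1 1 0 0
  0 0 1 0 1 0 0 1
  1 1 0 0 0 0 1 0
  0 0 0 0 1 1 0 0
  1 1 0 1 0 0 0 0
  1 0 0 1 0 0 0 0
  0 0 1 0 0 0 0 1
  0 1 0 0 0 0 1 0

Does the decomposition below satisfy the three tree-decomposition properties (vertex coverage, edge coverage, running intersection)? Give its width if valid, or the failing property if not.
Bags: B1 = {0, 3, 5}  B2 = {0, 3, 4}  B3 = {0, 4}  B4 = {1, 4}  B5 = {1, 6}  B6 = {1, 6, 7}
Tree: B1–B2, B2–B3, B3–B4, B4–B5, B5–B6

A tree decomposition must satisfy three properties: every vertex lies in some bag; for every edge, both endpoints lie together in some bag; and for every vertex, the bags containing it form a connected subtree. Here vertex 2 appears in no bag, so the decomposition is invalid.

No — vertex 2 appears in no bag.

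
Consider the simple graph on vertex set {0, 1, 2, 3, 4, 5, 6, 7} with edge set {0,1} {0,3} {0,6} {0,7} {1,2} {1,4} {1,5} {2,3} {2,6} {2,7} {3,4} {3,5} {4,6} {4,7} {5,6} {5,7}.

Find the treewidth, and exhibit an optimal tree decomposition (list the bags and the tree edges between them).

Every bag has size at most 5, so the width is 5 − 1 = 4 and tw(G) ≤ 4. For the lower bound: the 5 vertex sets {0,3}, {1,2}, {4,6}, {7}, {5} are disjoint, each induces a connected subgraph, and every pair is joined by at least one edge of G. Contracting each set to a single vertex therefore yields K_{5} as a minor, and since treewidth is minor-monotone, tw(G) ≥ tw(K_{5}) = 4. Therefore the treewidth is 4.

Treewidth 4.
One optimal decomposition is:
Bags: B1 = {0, 1, 3, 6, 7}  B2 = {1, 2, 3, 6, 7}  B3 = {1, 3, 4, 6, 7}  B4 = {1, 3, 5, 6, 7}
Tree: B1–B2, B2–B3, B3–B4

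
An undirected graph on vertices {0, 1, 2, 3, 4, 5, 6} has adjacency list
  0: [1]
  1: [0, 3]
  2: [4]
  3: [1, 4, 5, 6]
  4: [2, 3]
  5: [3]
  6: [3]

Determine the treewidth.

1

A width-1 tree decomposition is:
Bags: B1 = {3, 6}  B2 = {3, 4}  B3 = {2, 4}  B4 = {1, 3}  B5 = {0, 1}  B6 = {3, 5}
Tree: B1–B2, B2–B3, B1–B4, B4–B5, B2–B6
The largest bag has 2 vertices, giving width 1; this decomposition certifies tw(G) ≤ 1. G has an edge, so its treewidth is at least 1. Therefore the treewidth is 1.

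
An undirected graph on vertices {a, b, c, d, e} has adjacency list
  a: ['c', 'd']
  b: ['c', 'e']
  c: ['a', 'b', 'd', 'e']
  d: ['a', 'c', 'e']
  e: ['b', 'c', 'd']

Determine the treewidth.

2

A width-2 tree decomposition is:
Bags: B1 = {b, c, e}  B2 = {c, d, e}  B3 = {a, c, d}
Tree: B1–B2, B2–B3
Each bag holds 3 vertices, so the decomposition has width 2, which upper-bounds the treewidth. On the other hand G contains the 3-clique {c, d, e}. A clique must lie in a single bag of any decomposition, so no decomposition can have width below 2. Therefore the treewidth is 2.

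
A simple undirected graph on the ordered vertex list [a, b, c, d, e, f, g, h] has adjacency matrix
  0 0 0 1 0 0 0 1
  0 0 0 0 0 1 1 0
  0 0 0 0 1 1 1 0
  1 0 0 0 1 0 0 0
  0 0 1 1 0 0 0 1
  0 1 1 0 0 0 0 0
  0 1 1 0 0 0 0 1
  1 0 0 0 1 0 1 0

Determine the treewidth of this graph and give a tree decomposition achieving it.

The largest bag has 3 vertices, giving width 2; this decomposition certifies tw(G) ≤ 2. For the lower bound, G contains the cycle b–f–c–g–b, so G is not a forest; only forests have treewidth ≤ 1, hence tw(G) ≥ 2. The upper and lower bounds meet at 2, so that is the treewidth.

Treewidth 2.
Bags: B1 = {b, f, g}  B2 = {c, f, g}  B3 = {c, g, h}  B4 = {c, e, h}  B5 = {a, e, h}  B6 = {a, d, e}
Tree: B1–B2, B2–B3, B3–B4, B4–B5, B5–B6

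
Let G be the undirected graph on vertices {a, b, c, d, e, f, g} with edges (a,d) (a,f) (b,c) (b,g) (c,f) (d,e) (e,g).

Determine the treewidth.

2

A width-2 tree decomposition is:
Bags: B1 = {a, d, f}  B2 = {c, d, f}  B3 = {b, c, d}  B4 = {b, d, g}  B5 = {d, e, g}
Tree: B1–B2, B2–B3, B3–B4, B4–B5
Each bag holds 3 vertices, so the decomposition has width 2, which upper-bounds the treewidth. The edges d–a–f–c–b–g–e–d form a cycle, so G is not a tree and its treewidth is at least 2. Hence tw(G) = 2 exactly.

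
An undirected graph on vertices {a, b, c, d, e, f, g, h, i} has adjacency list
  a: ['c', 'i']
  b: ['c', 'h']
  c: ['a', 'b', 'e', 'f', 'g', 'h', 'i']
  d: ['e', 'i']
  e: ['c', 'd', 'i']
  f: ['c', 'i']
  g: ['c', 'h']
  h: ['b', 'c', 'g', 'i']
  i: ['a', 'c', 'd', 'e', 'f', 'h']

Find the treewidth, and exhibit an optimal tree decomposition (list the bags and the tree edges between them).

Treewidth 2.
One such decomposition:
Bags: B1 = {a, c, i}  B2 = {c, e, i}  B3 = {d, e, i}  B4 = {c, f, i}  B5 = {c, h, i}  B6 = {c, g, h}  B7 = {b, c, h}
Tree: B1–B2, B2–B3, B2–B4, B2–B5, B5–B6, B6–B7

The largest bag has 3 vertices, giving width 2; this decomposition certifies tw(G) ≤ 2. On the other hand G contains the 3-clique {d, e, i}. A clique must lie in a single bag of any decomposition, so no decomposition can have width below 2. The upper and lower bounds meet at 2, so that is the treewidth.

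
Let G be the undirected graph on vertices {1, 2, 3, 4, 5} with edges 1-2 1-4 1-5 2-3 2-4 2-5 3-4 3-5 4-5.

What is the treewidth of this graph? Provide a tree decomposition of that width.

The largest bag has 4 vertices, giving width 3; this decomposition certifies tw(G) ≤ 3. On the other hand G contains the 4-clique {1, 2, 4, 5}. A clique must lie in a single bag of any decomposition, so no decomposition can have width below 3. Combining the bounds, tw(G) = 3.

Treewidth 3.
Bags: B1 = {1, 2, 4, 5}  B2 = {2, 3, 4, 5}
Tree: B1–B2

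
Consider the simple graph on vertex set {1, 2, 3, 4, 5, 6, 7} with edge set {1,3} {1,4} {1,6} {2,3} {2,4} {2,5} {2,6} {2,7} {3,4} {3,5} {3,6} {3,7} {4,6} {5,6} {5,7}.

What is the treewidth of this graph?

A width-3 tree decomposition is:
Bags: B1 = {2, 3, 5, 7}  B2 = {2, 3, 5, 6}  B3 = {2, 3, 4, 6}  B4 = {1, 3, 4, 6}
Tree: B1–B2, B2–B3, B3–B4
Each bag holds 4 vertices, so the decomposition has width 3, which upper-bounds the treewidth. On the other hand G contains the 4-clique {1, 3, 4, 6}. A clique must lie in a single bag of any decomposition, so no decomposition can have width below 3. Combining the bounds, tw(G) = 3.

3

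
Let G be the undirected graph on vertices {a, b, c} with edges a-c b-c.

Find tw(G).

A width-1 tree decomposition is:
Bags: B1 = {a, c}  B2 = {b, c}
Tree: B1–B2
Each bag holds 2 vertices, so the decomposition has width 1, which upper-bounds the treewidth. G has an edge, so its treewidth is at least 1. Combining the bounds, tw(G) = 1.

1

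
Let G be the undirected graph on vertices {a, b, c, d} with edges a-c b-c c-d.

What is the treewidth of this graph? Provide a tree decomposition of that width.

Treewidth 1.
Bags: B1 = {c, d}  B2 = {a, c}  B3 = {b, c}
Tree: B1–B2, B1–B3

Each bag holds 2 vertices, so the decomposition has width 1, which upper-bounds the treewidth. Since G has at least one edge (e.g. d–c), it is not an edgeless graph, so tw(G) ≥ 1. Hence tw(G) = 1 exactly.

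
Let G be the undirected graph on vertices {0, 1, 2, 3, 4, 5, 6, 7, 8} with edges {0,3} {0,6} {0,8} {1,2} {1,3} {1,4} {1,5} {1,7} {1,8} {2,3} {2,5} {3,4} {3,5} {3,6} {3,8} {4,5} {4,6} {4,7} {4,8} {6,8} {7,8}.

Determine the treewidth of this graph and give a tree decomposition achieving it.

Treewidth 3.
One such decomposition:
Bags: B1 = {1, 3, 4, 5}  B2 = {1, 3, 4, 8}  B3 = {1, 4, 7, 8}  B4 = {3, 4, 6, 8}  B5 = {0, 3, 6, 8}  B6 = {1, 2, 3, 5}
Tree: B1–B2, B2–B3, B2–B4, B4–B5, B1–B6

Each bag holds 4 vertices, so the decomposition has width 3, which upper-bounds the treewidth. For the lower bound, the 4 vertices {0, 3, 6, 8} are pairwise adjacent, and any tree decomposition puts a clique entirely inside one bag — forcing width ≥ 3. Hence tw(G) = 3 exactly.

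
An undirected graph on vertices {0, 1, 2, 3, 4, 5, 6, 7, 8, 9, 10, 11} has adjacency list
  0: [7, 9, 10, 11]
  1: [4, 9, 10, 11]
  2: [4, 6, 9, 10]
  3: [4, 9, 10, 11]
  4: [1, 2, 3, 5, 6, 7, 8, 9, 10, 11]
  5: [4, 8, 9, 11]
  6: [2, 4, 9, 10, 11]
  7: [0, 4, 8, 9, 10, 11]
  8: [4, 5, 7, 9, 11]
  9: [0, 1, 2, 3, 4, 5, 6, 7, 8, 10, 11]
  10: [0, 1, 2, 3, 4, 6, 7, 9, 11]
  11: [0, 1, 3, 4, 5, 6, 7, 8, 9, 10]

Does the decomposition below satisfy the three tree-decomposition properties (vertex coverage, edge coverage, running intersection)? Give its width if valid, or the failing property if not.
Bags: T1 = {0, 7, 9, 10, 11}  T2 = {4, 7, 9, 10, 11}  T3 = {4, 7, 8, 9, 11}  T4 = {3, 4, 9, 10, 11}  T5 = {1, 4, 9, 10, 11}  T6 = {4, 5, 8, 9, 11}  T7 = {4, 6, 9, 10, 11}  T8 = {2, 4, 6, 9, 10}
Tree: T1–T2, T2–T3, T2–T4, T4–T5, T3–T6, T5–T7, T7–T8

Every vertex of G appears in some bag (union = {0, 1, 2, 3, 4, 5, 6, 7, 8, 9, 10, 11}); every edge is covered by a bag; and for each vertex v the set of bags containing v is connected in the bag tree. The decomposition is therefore valid. The largest bag has 5 vertices, so the width is 4.

Yes; width 4.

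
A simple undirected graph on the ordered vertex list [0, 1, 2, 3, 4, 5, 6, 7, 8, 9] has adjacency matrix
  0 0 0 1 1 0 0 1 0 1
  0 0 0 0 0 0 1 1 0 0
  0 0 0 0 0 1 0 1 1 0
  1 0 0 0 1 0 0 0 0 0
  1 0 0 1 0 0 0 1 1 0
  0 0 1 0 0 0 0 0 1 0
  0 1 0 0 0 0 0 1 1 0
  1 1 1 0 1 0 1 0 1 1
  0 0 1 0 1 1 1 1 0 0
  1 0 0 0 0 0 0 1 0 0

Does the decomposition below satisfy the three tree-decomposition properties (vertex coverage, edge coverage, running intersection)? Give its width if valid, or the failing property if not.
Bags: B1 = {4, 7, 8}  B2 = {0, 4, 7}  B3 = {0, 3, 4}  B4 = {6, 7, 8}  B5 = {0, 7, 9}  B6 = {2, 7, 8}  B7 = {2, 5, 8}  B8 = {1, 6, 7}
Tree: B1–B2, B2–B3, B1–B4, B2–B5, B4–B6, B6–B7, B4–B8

Checking the three conditions: (i) the bags cover all of {0, 1, 2, 3, 4, 5, 6, 7, 8, 9}; (ii) for each edge, some bag contains both endpoints; (iii) the bags containing any fixed vertex form a subtree. All hold, so the decomposition is valid with width 3 − 1 = 2.

Yes; width 2.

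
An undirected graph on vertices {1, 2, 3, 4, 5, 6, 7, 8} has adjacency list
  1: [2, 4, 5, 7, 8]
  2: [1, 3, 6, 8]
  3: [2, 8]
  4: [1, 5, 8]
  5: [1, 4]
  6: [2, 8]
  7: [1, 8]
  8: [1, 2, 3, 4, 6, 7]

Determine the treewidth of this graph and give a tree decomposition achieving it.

Treewidth 2.
One such decomposition:
Bags: B1 = {1, 7, 8}  B2 = {1, 2, 8}  B3 = {2, 6, 8}  B4 = {1, 4, 8}  B5 = {1, 4, 5}  B6 = {2, 3, 8}
Tree: B1–B2, B2–B3, B2–B4, B4–B5, B2–B6

The largest bag has 3 vertices, giving width 2; this decomposition certifies tw(G) ≤ 2. On the other hand G contains the 3-clique {1, 2, 8}. A clique must lie in a single bag of any decomposition, so no decomposition can have width below 2. Therefore the treewidth is 2.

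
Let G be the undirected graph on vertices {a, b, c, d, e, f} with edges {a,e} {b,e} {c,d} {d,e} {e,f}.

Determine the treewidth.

A width-1 tree decomposition is:
Bags: B1 = {c, d}  B2 = {d, e}  B3 = {e, f}  B4 = {a, e}  B5 = {b, e}
Tree: B1–B2, B2–B3, B2–B4, B3–B5
Every bag has size at most 2, so the width is 2 − 1 = 1 and tw(G) ≤ 1. Any graph with an edge has treewidth ≥ 1, and G has the edge d–c. Combining the bounds, tw(G) = 1.

1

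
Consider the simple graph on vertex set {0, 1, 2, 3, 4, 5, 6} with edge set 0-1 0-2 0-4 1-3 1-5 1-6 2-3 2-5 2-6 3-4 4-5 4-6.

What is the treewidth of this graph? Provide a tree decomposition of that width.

Treewidth 3.
Bags: B1 = {1, 2, 4, 5}  B2 = {1, 2, 4, 6}  B3 = {1, 2, 3, 4}  B4 = {0, 1, 2, 4}
Tree: B1–B2, B2–B3, B3–B4

Each bag holds 4 vertices, so the decomposition has width 3, which upper-bounds the treewidth. For the lower bound: the 4 vertex sets {4,5}, {2,6}, {1}, {3} are disjoint, each induces a connected subgraph, and every pair is joined by at least one edge of G. Contracting each set to a single vertex therefore yields K_{4} as a minor, and since treewidth is minor-monotone, tw(G) ≥ tw(K_{4}) = 3. The upper and lower bounds meet at 3, so that is the treewidth.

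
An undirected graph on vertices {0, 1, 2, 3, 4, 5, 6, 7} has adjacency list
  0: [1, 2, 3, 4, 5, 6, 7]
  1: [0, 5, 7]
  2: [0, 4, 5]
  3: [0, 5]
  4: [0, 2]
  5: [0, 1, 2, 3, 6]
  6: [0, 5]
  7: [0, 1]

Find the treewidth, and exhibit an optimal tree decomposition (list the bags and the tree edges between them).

Treewidth 2.
Bags: B1 = {0, 3, 5}  B2 = {0, 2, 5}  B3 = {0, 1, 5}  B4 = {0, 1, 7}  B5 = {0, 5, 6}  B6 = {0, 2, 4}
Tree: B1–B2, B1–B3, B3–B4, B3–B5, B2–B6

Each bag holds 3 vertices, so the decomposition has width 2, which upper-bounds the treewidth. For the lower bound, the 3 vertices {0, 2, 4} are pairwise adjacent, and any tree decomposition puts a clique entirely inside one bag — forcing width ≥ 2. Hence tw(G) = 2 exactly.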